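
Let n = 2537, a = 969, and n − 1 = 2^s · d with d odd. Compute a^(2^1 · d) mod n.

1201

n − 1 = 2536 = 2^3 · 317, so s = 3 and d = 317.
x_0 = 969^317 mod 2537 = 1561.
x_1 = 1561^2 mod 2537 = 1201.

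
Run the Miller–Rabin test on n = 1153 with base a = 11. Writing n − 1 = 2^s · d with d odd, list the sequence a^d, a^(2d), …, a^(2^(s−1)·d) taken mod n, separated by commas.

n − 1 = 1152 = 2^7 · 9, so s = 7 and d = 9.
x_0 = 11^9 mod 1153 = 429.
x_1 = 429^2 mod 1153 = 714.
x_2 = 714^2 mod 1153 = 170.
x_3 = 170^2 mod 1153 = 75.
x_4 = 75^2 mod 1153 = 1013.
x_5 = 1013^2 mod 1153 = 1152.
x_6 = 1152^2 mod 1153 = 1.

429, 714, 170, 75, 1013, 1152, 1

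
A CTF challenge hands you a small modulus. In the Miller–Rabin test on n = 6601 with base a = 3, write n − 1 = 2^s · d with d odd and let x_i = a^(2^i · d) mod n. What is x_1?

n − 1 = 6600 = 2^3 · 825, so s = 3 and d = 825.
Repeated squaring mod 6601: 3^1 ≡ 3, 3^2 ≡ 9, 3^4 ≡ 81, 3^8 ≡ 6561, 3^16 ≡ 1600, 3^32 ≡ 5413, 3^64 ≡ 5331, 3^128 ≡ 2256, 3^256 ≡ 165, 3^512 ≡ 821.
825 = 512 + 256 + 32 + 16 + 8 + 1, so 3^825 ≡ 821·165·5413·1600·6561·3 ≡ 3037 (mod 6601).
x_0 = 3037.
x_1 = 3037^2 mod 6601 = 1772.

1772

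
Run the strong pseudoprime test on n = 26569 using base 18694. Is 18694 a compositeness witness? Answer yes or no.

n − 1 = 26568 = 2^3 · 3321, so s = 3 and d = 3321.
Repeated squaring mod 26569: 18694^1 ≡ 18694, 18694^2 ≡ 3579, 18694^4 ≡ 2983, 18694^8 ≡ 24243, 18694^16 ≡ 16769, 18694^32 ≡ 19634, 18694^64 ≡ 4335, 18694^128 ≡ 7942, 18694^256 ≡ 558, 18694^512 ≡ 19105, 18694^1024 ≡ 22672, 18694^2048 ≡ 15710.
3321 = 2048 + 1024 + 128 + 64 + 32 + 16 + 8 + 1, so 18694^3321 ≡ 15710·22672·7942·4335·19634·16769·24243·18694 ≡ 11246 (mod 26569).
x_0 = 18694^3321 mod 26569 = 11246.
x_0 is neither 1 nor 26568, so continue squaring.
x_1 = 11246^2 mod 26569 = 4076.
x_2 = 4076^2 mod 26569 = 8151.
Reached i = s−1 = 2 without hitting −1: 18694 is a Miller–Rabin witness and 26569 is composite.

yes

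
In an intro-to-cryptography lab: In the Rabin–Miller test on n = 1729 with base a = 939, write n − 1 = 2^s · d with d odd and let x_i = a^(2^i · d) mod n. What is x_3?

n − 1 = 1728 = 2^6 · 27, so s = 6 and d = 27.
x_0 = 939^27 mod 1729 = 911.
x_1 = 911^2 mod 1729 = 1.
x_2 = 1^2 mod 1729 = 1.
x_3 = 1^2 mod 1729 = 1.

1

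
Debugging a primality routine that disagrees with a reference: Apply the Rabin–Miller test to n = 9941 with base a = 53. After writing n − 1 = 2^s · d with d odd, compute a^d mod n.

141

n − 1 = 9940 = 2^2 · 2485, so s = 2 and d = 2485.
53^2485 mod 9941 = 141.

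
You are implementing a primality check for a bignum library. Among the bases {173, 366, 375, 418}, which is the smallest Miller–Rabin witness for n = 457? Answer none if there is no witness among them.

none

n − 1 = 456 = 2^3 · 57, so s = 3 and d = 57.
Base 173: x_0 = 173^57 mod 457 = 287. x_0 is neither 1 nor 456, so continue squaring. x_1 = 287^2 mod 457 = 109. x_2 = 109^2 mod 457 = 456. x_2 ≡ −1, so 173 is not a witness.
Base 366: x_0 = 366^57 mod 457 = 207. x_0 is neither 1 nor 456, so continue squaring. x_1 = 207^2 mod 457 = 348. x_2 = 348^2 mod 457 = 456. x_2 ≡ −1, so 366 is not a witness.
Base 375: x_0 = 375^57 mod 457 = 250. x_0 is neither 1 nor 456, so continue squaring. x_1 = 250^2 mod 457 = 348. x_2 = 348^2 mod 457 = 456. x_2 ≡ −1, so 375 is not a witness.
Base 418: x_0 = 418^57 mod 457 = 170. x_0 is neither 1 nor 456, so continue squaring. x_1 = 170^2 mod 457 = 109. x_2 = 109^2 mod 457 = 456. x_2 ≡ −1, so 418 is not a witness.
No listed base is a witness for 457.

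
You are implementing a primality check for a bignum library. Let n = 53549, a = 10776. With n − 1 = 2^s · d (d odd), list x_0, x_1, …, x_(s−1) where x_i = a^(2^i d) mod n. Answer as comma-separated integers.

53548, 1

n − 1 = 53548 = 2^2 · 13387, so s = 2 and d = 13387.
x_0 = 10776^13387 mod 53549 = 53548.
x_1 = 53548^2 mod 53549 = 1.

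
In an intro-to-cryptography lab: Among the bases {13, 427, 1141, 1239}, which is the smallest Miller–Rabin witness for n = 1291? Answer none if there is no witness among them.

none

n − 1 = 1290 = 2^1 · 645, so s = 1 and d = 645.
Base 13: x_0 = 13^645 mod 1291 = 1. x_0 = 1, so 13 is not a witness.
Base 427: x_0 = 427^645 mod 1291 = 1290. x_0 = 1290 ≡ −1, so 427 is not a witness.
Base 1141: x_0 = 1141^645 mod 1291 = 1290. x_0 = 1290 ≡ −1, so 1141 is not a witness.
Base 1239: x_0 = 1239^645 mod 1291 = 1290. x_0 = 1290 ≡ −1, so 1239 is not a witness.
No listed base is a witness for 1291.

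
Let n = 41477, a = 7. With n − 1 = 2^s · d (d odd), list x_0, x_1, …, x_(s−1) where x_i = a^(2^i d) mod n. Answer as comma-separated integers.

n − 1 = 41476 = 2^2 · 10369, so s = 2 and d = 10369.
x_0 = 7^10369 mod 41477 = 15473.
x_1 = 15473^2 mod 41477 = 8485.

15473, 8485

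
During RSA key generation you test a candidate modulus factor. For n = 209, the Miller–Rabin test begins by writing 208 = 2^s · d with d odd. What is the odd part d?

13

Halving: 208 → 104 → 52 → 26 → 13; 13 is odd.
So 208 = 2^4 · 13.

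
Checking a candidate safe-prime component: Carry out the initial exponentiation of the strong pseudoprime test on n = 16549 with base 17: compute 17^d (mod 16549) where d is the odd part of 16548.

9203

n − 1 = 16548 = 2^2 · 4137, so s = 2 and d = 4137.
17^4137 mod 16549 = 9203.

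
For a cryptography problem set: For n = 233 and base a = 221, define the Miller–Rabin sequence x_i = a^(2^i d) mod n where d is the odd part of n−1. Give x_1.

n − 1 = 232 = 2^3 · 29, so s = 3 and d = 29.
x_0 = 221^29 mod 233 = 12.
x_1 = 12^2 mod 233 = 144.

144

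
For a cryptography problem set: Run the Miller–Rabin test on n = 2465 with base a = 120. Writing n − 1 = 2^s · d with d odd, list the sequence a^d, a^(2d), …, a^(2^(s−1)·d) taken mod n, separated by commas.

1565, 1480, 1480, 1480, 1480

n − 1 = 2464 = 2^5 · 77, so s = 5 and d = 77.
x_0 = 120^77 mod 2465 = 1565.
x_1 = 1565^2 mod 2465 = 1480.
x_2 = 1480^2 mod 2465 = 1480.
x_3 = 1480^2 mod 2465 = 1480.
x_4 = 1480^2 mod 2465 = 1480.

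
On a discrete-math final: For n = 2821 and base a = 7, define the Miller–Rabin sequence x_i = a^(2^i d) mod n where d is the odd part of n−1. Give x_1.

n − 1 = 2820 = 2^2 · 705, so s = 2 and d = 705.
x_0 = 7^705 mod 2821 = 931.
x_1 = 931^2 mod 2821 = 714.

714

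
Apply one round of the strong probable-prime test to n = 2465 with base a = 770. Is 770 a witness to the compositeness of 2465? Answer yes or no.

yes

n − 1 = 2464 = 2^5 · 77, so s = 5 and d = 77.
x_0 = 770^77 mod 2465 = 2060.
x_0 is neither 1 nor 2464, so continue squaring.
x_1 = 2060^2 mod 2465 = 1335.
x_2 = 1335^2 mod 2465 = 30.
x_3 = 30^2 mod 2465 = 900.
x_4 = 900^2 mod 2465 = 1480.
Reached i = s−1 = 4 without hitting −1: 770 is a Miller–Rabin witness and 2465 is composite.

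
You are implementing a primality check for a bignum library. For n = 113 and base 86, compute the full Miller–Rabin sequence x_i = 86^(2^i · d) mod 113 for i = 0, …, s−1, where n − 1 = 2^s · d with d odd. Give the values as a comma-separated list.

n − 1 = 112 = 2^4 · 7, so s = 4 and d = 7.
x_0 = 86^7 mod 113 = 71.
x_1 = 71^2 mod 113 = 69.
x_2 = 69^2 mod 113 = 15.
x_3 = 15^2 mod 113 = 112.

71, 69, 15, 112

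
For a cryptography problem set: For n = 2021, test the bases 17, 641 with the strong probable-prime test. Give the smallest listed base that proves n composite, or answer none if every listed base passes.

n − 1 = 2020 = 2^2 · 505, so s = 2 and d = 505.
Base 17: x_0 = 17^505 mod 2021 = 318. x_0 is neither 1 nor 2020, so continue squaring. x_1 = 318^2 mod 2021 = 74. Reached i = s−1 = 1 without hitting −1: 17 is a Miller–Rabin witness and 2021 is composite.
Base 641: x_0 = 641^505 mod 2021 = 340. x_0 is neither 1 nor 2020, so continue squaring. x_1 = 340^2 mod 2021 = 403. Reached i = s−1 = 1 without hitting −1: 641 is a Miller–Rabin witness and 2021 is composite.
The smallest witness among the given bases is 17.

17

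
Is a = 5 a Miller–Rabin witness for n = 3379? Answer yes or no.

yes

n − 1 = 3378 = 2^1 · 1689, so s = 1 and d = 1689.
Repeated squaring mod 3379: 5^1 ≡ 5, 5^2 ≡ 25, 5^4 ≡ 625, 5^8 ≡ 2040, 5^16 ≡ 2051, 5^32 ≡ 3125, 5^64 ≡ 315, 5^128 ≡ 1234, 5^256 ≡ 2206, 5^512 ≡ 676, 5^1024 ≡ 811.
1689 = 1024 + 512 + 128 + 16 + 8 + 1, so 5^1689 ≡ 811·676·1234·2051·2040·5 ≡ 1086 (mod 3379).
x_0 = 5^1689 mod 3379 = 1086.
x_0 ∉ {1, 3378} and s = 1, so 5 is a Miller–Rabin witness and 3379 is composite.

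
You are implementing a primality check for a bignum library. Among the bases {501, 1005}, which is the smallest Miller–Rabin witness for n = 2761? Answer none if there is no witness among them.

none

n − 1 = 2760 = 2^3 · 345, so s = 3 and d = 345.
Base 501: x_0 = 501^345 mod 2761 = 2760. x_0 = 2760 ≡ −1, so 501 is not a witness.
Base 1005: x_0 = 1005^345 mod 2761 = 1. x_0 = 1, so 1005 is not a witness.
No listed base is a witness for 2761.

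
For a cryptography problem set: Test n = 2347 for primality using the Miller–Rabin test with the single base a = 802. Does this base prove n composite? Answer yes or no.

n − 1 = 2346 = 2^1 · 1173, so s = 1 and d = 1173.
x_0 = 802^1173 mod 2347 = 1.
x_0 = 1, so 802 is not a witness.

no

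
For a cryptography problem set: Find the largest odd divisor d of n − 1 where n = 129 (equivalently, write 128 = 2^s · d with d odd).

1

Halving: 128 → 64 → 32 → 16 → 8 → 4 → 2 → 1; 1 is odd.
So 128 = 2^7 · 1.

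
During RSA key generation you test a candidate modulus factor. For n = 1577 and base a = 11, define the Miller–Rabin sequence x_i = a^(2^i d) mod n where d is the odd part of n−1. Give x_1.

n − 1 = 1576 = 2^3 · 197, so s = 3 and d = 197.
By repeated squaring, 11^197 ≡ 938 (mod 1577).
x_0 = 938.
x_1 = 938^2 mod 1577 = 1455.

1455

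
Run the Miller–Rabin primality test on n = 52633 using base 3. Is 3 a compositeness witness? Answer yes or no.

yes

n − 1 = 52632 = 2^3 · 6579, so s = 3 and d = 6579.
x_0 = 3^6579 mod 52633 = 3604.
x_0 is neither 1 nor 52632, so continue squaring.
x_1 = 3604^2 mod 52633 = 41098.
x_2 = 41098^2 mod 52633 = 1.
x_2 = 1 but x_1 ≠ ±1, a nontrivial square root of 1 — 3 is a witness and 52633 is composite.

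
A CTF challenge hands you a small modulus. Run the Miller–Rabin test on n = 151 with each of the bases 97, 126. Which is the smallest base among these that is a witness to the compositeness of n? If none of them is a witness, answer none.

none

n − 1 = 150 = 2^1 · 75, so s = 1 and d = 75.
Base 97: x_0 = 97^75 mod 151 = 1. x_0 = 1, so 97 is not a witness.
Base 126: x_0 = 126^75 mod 151 = 150. x_0 = 150 ≡ −1, so 126 is not a witness.
No listed base is a witness for 151.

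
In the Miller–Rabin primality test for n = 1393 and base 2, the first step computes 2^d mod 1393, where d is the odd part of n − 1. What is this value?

386

n − 1 = 1392 = 2^4 · 87, so s = 4 and d = 87.
Repeated squaring mod 1393: 2^1 ≡ 2, 2^2 ≡ 4, 2^4 ≡ 16, 2^8 ≡ 256, 2^16 ≡ 65, 2^32 ≡ 46, 2^64 ≡ 723.
87 = 64 + 16 + 4 + 2 + 1, so 2^87 ≡ 723·65·16·4·2 ≡ 386 (mod 1393).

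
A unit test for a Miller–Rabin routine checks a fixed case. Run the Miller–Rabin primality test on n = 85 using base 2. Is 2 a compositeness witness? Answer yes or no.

yes

n − 1 = 84 = 2^2 · 21, so s = 2 and d = 21.
x_0 = 2^21 mod 85 = 32.
x_0 is neither 1 nor 84, so continue squaring.
x_1 = 32^2 mod 85 = 4.
Reached i = s−1 = 1 without hitting −1: 2 is a Miller–Rabin witness and 85 is composite.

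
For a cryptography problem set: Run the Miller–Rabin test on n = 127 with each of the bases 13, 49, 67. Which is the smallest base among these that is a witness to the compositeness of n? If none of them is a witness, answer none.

n − 1 = 126 = 2^1 · 63, so s = 1 and d = 63.
Base 13: x_0 = 13^63 mod 127 = 1. x_0 = 1, so 13 is not a witness.
Base 49: x_0 = 49^63 mod 127 = 1. x_0 = 1, so 49 is not a witness.
Base 67: x_0 = 67^63 mod 127 = 126. x_0 = 126 ≡ −1, so 67 is not a witness.
No listed base is a witness for 127.

none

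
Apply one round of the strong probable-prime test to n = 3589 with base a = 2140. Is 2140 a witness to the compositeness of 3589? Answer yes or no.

n − 1 = 3588 = 2^2 · 897, so s = 2 and d = 897.
x_0 = 2140^897 mod 3589 = 1918.
x_0 is neither 1 nor 3588, so continue squaring.
x_1 = 1918^2 mod 3589 = 3588.
x_1 ≡ −1, so 2140 is not a witness.

no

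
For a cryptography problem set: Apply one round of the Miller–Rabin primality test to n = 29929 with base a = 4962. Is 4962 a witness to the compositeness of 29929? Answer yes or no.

yes

n − 1 = 29928 = 2^3 · 3741, so s = 3 and d = 3741.
x_0 = 4962^3741 mod 29929 = 347.
x_0 is neither 1 nor 29928, so continue squaring.
x_1 = 347^2 mod 29929 = 693.
x_2 = 693^2 mod 29929 = 1385.
Reached i = s−1 = 2 without hitting −1: 4962 is a Miller–Rabin witness and 29929 is composite.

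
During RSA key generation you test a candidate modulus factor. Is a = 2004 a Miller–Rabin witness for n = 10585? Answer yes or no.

n − 1 = 10584 = 2^3 · 1323, so s = 3 and d = 1323.
Repeated squaring mod 10585: 2004^1 ≡ 2004, 2004^2 ≡ 4301, 2004^4 ≡ 6606, 2004^8 ≡ 7866, 2004^16 ≡ 4631, 2004^32 ≡ 951, 2004^64 ≡ 4676, 2004^128 ≡ 6951, 2004^256 ≡ 6461, 2004^512 ≡ 7866, 2004^1024 ≡ 4631.
1323 = 1024 + 256 + 32 + 8 + 2 + 1, so 2004^1323 ≡ 4631·6461·951·7866·4301·2004 ≡ 679 (mod 10585).
x_0 = 2004^1323 mod 10585 = 679.
x_0 is neither 1 nor 10584, so continue squaring.
x_1 = 679^2 mod 10585 = 5886.
x_2 = 5886^2 mod 10585 = 291.
Reached i = s−1 = 2 without hitting −1: 2004 is a Miller–Rabin witness and 10585 is composite.

yes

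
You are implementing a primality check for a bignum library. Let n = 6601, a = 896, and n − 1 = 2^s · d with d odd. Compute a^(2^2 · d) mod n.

1680

n − 1 = 6600 = 2^3 · 825, so s = 3 and d = 825.
x_0 = 896^825 mod 6601 = 5726.
x_1 = 5726^2 mod 6601 = 6510.
x_2 = 6510^2 mod 6601 = 1680.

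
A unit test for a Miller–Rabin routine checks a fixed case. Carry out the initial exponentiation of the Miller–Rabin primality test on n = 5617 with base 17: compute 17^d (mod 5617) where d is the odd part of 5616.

276

n − 1 = 5616 = 2^4 · 351, so s = 4 and d = 351.
17^351 mod 5617 = 276.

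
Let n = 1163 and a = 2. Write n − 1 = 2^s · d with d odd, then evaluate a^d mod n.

n − 1 = 1162 = 2^1 · 581, so s = 1 and d = 581.
2^581 mod 1163 = 1162.

1162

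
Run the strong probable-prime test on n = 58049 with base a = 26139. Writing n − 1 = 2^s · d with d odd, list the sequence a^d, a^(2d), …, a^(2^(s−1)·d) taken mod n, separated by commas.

n − 1 = 58048 = 2^6 · 907, so s = 6 and d = 907.
x_0 = 26139^907 mod 58049 = 58048.
x_1 = 58048^2 mod 58049 = 1.
x_2 = 1^2 mod 58049 = 1.
x_3 = 1^2 mod 58049 = 1.
x_4 = 1^2 mod 58049 = 1.
x_5 = 1^2 mod 58049 = 1.

58048, 1, 1, 1, 1, 1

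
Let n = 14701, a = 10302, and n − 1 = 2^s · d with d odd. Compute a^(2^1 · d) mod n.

9576

n − 1 = 14700 = 2^2 · 3675, so s = 2 and d = 3675.
Repeated squaring mod 14701: 10302^1 ≡ 10302, 10302^2 ≡ 4685, 10302^4 ≡ 632, 10302^8 ≡ 2497, 10302^16 ≡ 1785, 10302^32 ≡ 10809, 10302^64 ≡ 5634, 10302^128 ≡ 2497, 10302^256 ≡ 1785, 10302^512 ≡ 10809, 10302^1024 ≡ 5634, 10302^2048 ≡ 2497.
3675 = 2048 + 1024 + 512 + 64 + 16 + 8 + 2 + 1, so 10302^3675 ≡ 2497·5634·10809·5634·1785·2497·4685·10302 ≡ 3344 (mod 14701).
x_0 = 3344.
x_1 = 3344^2 mod 14701 = 9576.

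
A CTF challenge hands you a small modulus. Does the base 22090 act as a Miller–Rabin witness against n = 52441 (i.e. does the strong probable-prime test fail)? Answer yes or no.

no

n − 1 = 52440 = 2^3 · 6555, so s = 3 and d = 6555.
x_0 = 22090^6555 mod 52441 = 35831.
x_0 is neither 1 nor 52440, so continue squaring.
x_1 = 35831^2 mod 52441 = 52440.
x_1 ≡ −1, so 22090 is not a witness.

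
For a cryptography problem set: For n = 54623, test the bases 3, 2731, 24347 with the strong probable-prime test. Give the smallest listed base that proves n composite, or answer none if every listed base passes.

none

n − 1 = 54622 = 2^1 · 27311, so s = 1 and d = 27311.
Base 3: x_0 = 3^27311 mod 54623 = 1. x_0 = 1, so 3 is not a witness.
Base 2731: x_0 = 2731^27311 mod 54623 = 1. x_0 = 1, so 2731 is not a witness.
Base 24347: x_0 = 24347^27311 mod 54623 = 54622. x_0 = 54622 ≡ −1, so 24347 is not a witness.
No listed base is a witness for 54623.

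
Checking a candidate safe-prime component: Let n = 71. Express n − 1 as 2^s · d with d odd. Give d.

Halving: 70 → 35; 35 is odd.
So 70 = 2^1 · 35.

35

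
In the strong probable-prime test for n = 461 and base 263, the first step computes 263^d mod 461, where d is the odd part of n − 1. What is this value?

n − 1 = 460 = 2^2 · 115, so s = 2 and d = 115.
Repeated squaring mod 461: 263^1 ≡ 263, 263^2 ≡ 19, 263^4 ≡ 361, 263^8 ≡ 319, 263^16 ≡ 341, 263^32 ≡ 109, 263^64 ≡ 356.
115 = 64 + 32 + 16 + 2 + 1, so 263^115 ≡ 356·109·341·19·263 ≡ 460 (mod 461).

460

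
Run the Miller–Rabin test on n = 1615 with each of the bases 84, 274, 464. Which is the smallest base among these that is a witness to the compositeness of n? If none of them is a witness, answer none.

n − 1 = 1614 = 2^1 · 807, so s = 1 and d = 807.
Base 84: x_0 = 84^807 mod 1615 = 1614. x_0 = 1614 ≡ −1, so 84 is not a witness.
Base 274: x_0 = 274^807 mod 1615 = 94. x_0 ∉ {1, 1614} and s = 1, so 274 is a Miller–Rabin witness and 1615 is composite.
Base 464: x_0 = 464^807 mod 1615 = 1234. x_0 ∉ {1, 1614} and s = 1, so 464 is a Miller–Rabin witness and 1615 is composite.
The smallest witness among the given bases is 274.

274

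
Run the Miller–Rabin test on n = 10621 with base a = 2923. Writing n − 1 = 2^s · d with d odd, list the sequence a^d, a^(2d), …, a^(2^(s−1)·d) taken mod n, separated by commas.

n − 1 = 10620 = 2^2 · 2655, so s = 2 and d = 2655.
x_0 = 2923^2655 mod 10621 = 343.
x_1 = 343^2 mod 10621 = 818.

343, 818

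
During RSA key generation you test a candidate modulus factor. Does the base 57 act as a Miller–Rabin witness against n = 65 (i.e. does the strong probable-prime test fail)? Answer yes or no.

no

n − 1 = 64 = 2^6 · 1, so s = 6 and d = 1.
x_0 = 57^1 mod 65 = 57.
x_0 is neither 1 nor 64, so continue squaring.
x_1 = 57^2 mod 65 = 64.
x_1 ≡ −1, so 57 is not a witness.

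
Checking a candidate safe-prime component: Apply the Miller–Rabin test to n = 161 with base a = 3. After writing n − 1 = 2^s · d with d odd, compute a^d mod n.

n − 1 = 160 = 2^5 · 5, so s = 5 and d = 5.
Repeated squaring mod 161: 3^1 ≡ 3, 3^2 ≡ 9, 3^4 ≡ 81.
5 = 4 + 1, so 3^5 ≡ 81·3 ≡ 82 (mod 161).

82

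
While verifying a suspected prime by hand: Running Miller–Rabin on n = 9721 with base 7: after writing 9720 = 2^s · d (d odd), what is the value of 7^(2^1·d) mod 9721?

4406

n − 1 = 9720 = 2^3 · 1215, so s = 3 and d = 1215.
x_0 = 7^1215 mod 9721 = 5724.
x_1 = 5724^2 mod 9721 = 4406.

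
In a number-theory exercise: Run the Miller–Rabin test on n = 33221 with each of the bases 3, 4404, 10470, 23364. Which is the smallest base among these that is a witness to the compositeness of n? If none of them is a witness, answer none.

n − 1 = 33220 = 2^2 · 8305, so s = 2 and d = 8305.
Base 3: x_0 = 3^8305 mod 33221 = 4418. x_0 is neither 1 nor 33220, so continue squaring. x_1 = 4418^2 mod 33221 = 17997. Reached i = s−1 = 1 without hitting −1: 3 is a Miller–Rabin witness and 33221 is composite.
Base 4404: x_0 = 4404^8305 mod 33221 = 27254. x_0 is neither 1 nor 33220, so continue squaring. x_1 = 27254^2 mod 33221 = 25398. Reached i = s−1 = 1 without hitting −1: 4404 is a Miller–Rabin witness and 33221 is composite.
Base 10470: x_0 = 10470^8305 mod 33221 = 20373. x_0 is neither 1 nor 33220, so continue squaring. x_1 = 20373^2 mod 33221 = 29176. Reached i = s−1 = 1 without hitting −1: 10470 is a Miller–Rabin witness and 33221 is composite.
Base 23364: x_0 = 23364^8305 mod 33221 = 7713. x_0 is neither 1 nor 33220, so continue squaring. x_1 = 7713^2 mod 33221 = 24779. Reached i = s−1 = 1 without hitting −1: 23364 is a Miller–Rabin witness and 33221 is composite.
The smallest witness among the given bases is 3.

3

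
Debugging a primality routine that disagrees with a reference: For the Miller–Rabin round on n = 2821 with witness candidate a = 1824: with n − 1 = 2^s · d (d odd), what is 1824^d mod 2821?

1611

n − 1 = 2820 = 2^2 · 705, so s = 2 and d = 705.
By repeated squaring, 1824^705 ≡ 1611 (mod 2821).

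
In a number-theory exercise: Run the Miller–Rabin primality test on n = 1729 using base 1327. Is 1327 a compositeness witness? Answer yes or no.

no

n − 1 = 1728 = 2^6 · 27, so s = 6 and d = 27.
x_0 = 1327^27 mod 1729 = 1.
x_0 = 1, so 1327 is not a witness.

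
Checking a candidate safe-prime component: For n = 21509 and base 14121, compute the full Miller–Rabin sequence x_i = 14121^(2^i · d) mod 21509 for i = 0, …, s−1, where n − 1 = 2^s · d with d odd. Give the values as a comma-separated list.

n − 1 = 21508 = 2^2 · 5377, so s = 2 and d = 5377.
x_0 = 14121^5377 mod 21509 = 10011.
x_1 = 10011^2 mod 21509 = 9690.

10011, 9690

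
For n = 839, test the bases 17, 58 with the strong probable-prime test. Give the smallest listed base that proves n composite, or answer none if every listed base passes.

n − 1 = 838 = 2^1 · 419, so s = 1 and d = 419.
Base 17: x_0 = 17^419 mod 839 = 838. x_0 = 838 ≡ −1, so 17 is not a witness.
Base 58: x_0 = 58^419 mod 839 = 838. x_0 = 838 ≡ −1, so 58 is not a witness.
No listed base is a witness for 839.

none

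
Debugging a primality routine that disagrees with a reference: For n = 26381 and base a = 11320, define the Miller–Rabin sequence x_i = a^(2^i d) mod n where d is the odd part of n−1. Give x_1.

n − 1 = 26380 = 2^2 · 6595, so s = 2 and d = 6595.
x_0 = 11320^6595 mod 26381 = 15412.
x_1 = 15412^2 mod 26381 = 21601.

21601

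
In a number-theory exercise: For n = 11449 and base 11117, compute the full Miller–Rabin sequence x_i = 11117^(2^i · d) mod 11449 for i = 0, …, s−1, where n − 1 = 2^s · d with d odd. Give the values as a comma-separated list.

7061, 8775, 6100

n − 1 = 11448 = 2^3 · 1431, so s = 3 and d = 1431.
x_0 = 11117^1431 mod 11449 = 7061.
x_1 = 7061^2 mod 11449 = 8775.
x_2 = 8775^2 mod 11449 = 6100.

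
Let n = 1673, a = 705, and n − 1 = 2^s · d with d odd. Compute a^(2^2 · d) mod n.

n − 1 = 1672 = 2^3 · 209, so s = 3 and d = 209.
x_0 = 705^209 mod 1673 = 1655.
x_1 = 1655^2 mod 1673 = 324.
x_2 = 324^2 mod 1673 = 1250.

1250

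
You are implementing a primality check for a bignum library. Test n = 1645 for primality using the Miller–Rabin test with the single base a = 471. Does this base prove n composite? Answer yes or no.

no

n − 1 = 1644 = 2^2 · 411, so s = 2 and d = 411.
By repeated squaring, 471^411 ≡ 1 (mod 1645).
x_0 = 471^411 mod 1645 = 1.
x_0 = 1, so 471 is not a witness.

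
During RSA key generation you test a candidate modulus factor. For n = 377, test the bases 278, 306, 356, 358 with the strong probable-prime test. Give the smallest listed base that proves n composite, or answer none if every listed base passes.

306

n − 1 = 376 = 2^3 · 47, so s = 3 and d = 47.
Base 278: x_0 = 278^47 mod 377 = 99. x_0 is neither 1 nor 376, so continue squaring. x_1 = 99^2 mod 377 = 376. x_1 ≡ −1, so 278 is not a witness.
Base 306: x_0 = 306^47 mod 377 = 197. x_0 is neither 1 nor 376, so continue squaring. x_1 = 197^2 mod 377 = 355. x_2 = 355^2 mod 377 = 107. Reached i = s−1 = 2 without hitting −1: 306 is a Miller–Rabin witness and 377 is composite.
Base 356: x_0 = 356^47 mod 377 = 60. x_0 is neither 1 nor 376, so continue squaring. x_1 = 60^2 mod 377 = 207. x_2 = 207^2 mod 377 = 248. Reached i = s−1 = 2 without hitting −1: 356 is a Miller–Rabin witness and 377 is composite.
Base 358: x_0 = 358^47 mod 377 = 340. x_0 is neither 1 nor 376, so continue squaring. x_1 = 340^2 mod 377 = 238. x_2 = 238^2 mod 377 = 94. Reached i = s−1 = 2 without hitting −1: 358 is a Miller–Rabin witness and 377 is composite.
The smallest witness among the given bases is 306.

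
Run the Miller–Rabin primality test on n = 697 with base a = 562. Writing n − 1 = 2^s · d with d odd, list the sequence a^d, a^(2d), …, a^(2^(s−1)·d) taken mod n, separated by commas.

n − 1 = 696 = 2^3 · 87, so s = 3 and d = 87.
x_0 = 562^87 mod 697 = 511.
x_1 = 511^2 mod 697 = 443.
x_2 = 443^2 mod 697 = 392.

511, 443, 392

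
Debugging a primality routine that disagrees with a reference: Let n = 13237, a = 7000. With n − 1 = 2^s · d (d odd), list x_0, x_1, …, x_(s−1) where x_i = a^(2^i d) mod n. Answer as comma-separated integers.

n − 1 = 13236 = 2^2 · 3309, so s = 2 and d = 3309.
x_0 = 7000^3309 mod 13237 = 5054.
x_1 = 5054^2 mod 13237 = 8743.

5054, 8743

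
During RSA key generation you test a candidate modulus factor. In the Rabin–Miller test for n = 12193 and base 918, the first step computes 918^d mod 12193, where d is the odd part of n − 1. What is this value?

n − 1 = 12192 = 2^5 · 381, so s = 5 and d = 381.
Repeated squaring mod 12193: 918^1 ≡ 918, 918^2 ≡ 1407, 918^4 ≡ 4383, 918^8 ≡ 6714, 918^16 ≡ 275, 918^32 ≡ 2467, 918^64 ≡ 1782, 918^128 ≡ 5344, 918^256 ≡ 2330.
381 = 256 + 64 + 32 + 16 + 8 + 4 + 1, so 918^381 ≡ 2330·1782·2467·275·6714·4383·918 ≡ 41 (mod 12193).

41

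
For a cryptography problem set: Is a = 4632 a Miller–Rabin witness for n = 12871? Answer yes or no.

no

n − 1 = 12870 = 2^1 · 6435, so s = 1 and d = 6435.
x_0 = 4632^6435 mod 12871 = 1.
x_0 = 1, so 4632 is not a witness.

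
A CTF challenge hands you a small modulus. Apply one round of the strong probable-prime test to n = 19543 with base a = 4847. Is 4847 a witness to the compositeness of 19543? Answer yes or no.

no

n − 1 = 19542 = 2^1 · 9771, so s = 1 and d = 9771.
x_0 = 4847^9771 mod 19543 = 1.
x_0 = 1, so 4847 is not a witness.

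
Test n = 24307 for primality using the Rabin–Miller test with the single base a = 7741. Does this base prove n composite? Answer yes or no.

n − 1 = 24306 = 2^1 · 12153, so s = 1 and d = 12153.
x_0 = 7741^12153 mod 24307 = 3916.
x_0 ∉ {1, 24306} and s = 1, so 7741 is a Miller–Rabin witness and 24307 is composite.

yes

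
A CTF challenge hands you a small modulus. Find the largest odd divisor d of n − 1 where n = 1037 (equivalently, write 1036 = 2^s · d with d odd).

Halving: 1036 → 518 → 259; 259 is odd.
So 1036 = 2^2 · 259.

259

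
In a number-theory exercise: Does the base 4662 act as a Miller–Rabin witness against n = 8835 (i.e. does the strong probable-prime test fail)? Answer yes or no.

n − 1 = 8834 = 2^1 · 4417, so s = 1 and d = 4417.
Repeated squaring mod 8835: 4662^1 ≡ 4662, 4662^2 ≡ 144, 4662^4 ≡ 3066, 4662^8 ≡ 8751, 4662^16 ≡ 7056, 4662^32 ≡ 1911, 4662^64 ≡ 3066, 4662^128 ≡ 8751, 4662^256 ≡ 7056, 4662^512 ≡ 1911, 4662^1024 ≡ 3066, 4662^2048 ≡ 8751, 4662^4096 ≡ 7056.
4417 = 4096 + 256 + 64 + 1, so 4662^4417 ≡ 7056·7056·3066·4662 ≡ 5232 (mod 8835).
x_0 = 4662^4417 mod 8835 = 5232.
x_0 ∉ {1, 8834} and s = 1, so 4662 is a Miller–Rabin witness and 8835 is composite.

yes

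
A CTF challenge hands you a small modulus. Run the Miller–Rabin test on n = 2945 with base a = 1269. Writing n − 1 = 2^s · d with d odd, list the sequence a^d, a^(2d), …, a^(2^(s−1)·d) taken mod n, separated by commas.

n − 1 = 2944 = 2^7 · 23, so s = 7 and d = 23.
x_0 = 1269^23 mod 2945 = 1294.
x_1 = 1294^2 mod 2945 = 1676.
x_2 = 1676^2 mod 2945 = 2391.
x_3 = 2391^2 mod 2945 = 636.
x_4 = 636^2 mod 2945 = 1031.
x_5 = 1031^2 mod 2945 = 2761.
x_6 = 2761^2 mod 2945 = 1461.

1294, 1676, 2391, 636, 1031, 2761, 1461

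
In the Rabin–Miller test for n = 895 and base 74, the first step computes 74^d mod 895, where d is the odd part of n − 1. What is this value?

n − 1 = 894 = 2^1 · 447, so s = 1 and d = 447.
Repeated squaring mod 895: 74^1 ≡ 74, 74^2 ≡ 106, 74^4 ≡ 496, 74^8 ≡ 786, 74^16 ≡ 246, 74^32 ≡ 551, 74^64 ≡ 196, 74^128 ≡ 826, 74^256 ≡ 286.
447 = 256 + 128 + 32 + 16 + 8 + 4 + 2 + 1, so 74^447 ≡ 286·826·551·246·786·496·106·74 ≡ 464 (mod 895).

464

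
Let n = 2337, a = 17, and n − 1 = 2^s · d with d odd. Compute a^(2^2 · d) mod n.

187

n − 1 = 2336 = 2^5 · 73, so s = 5 and d = 73.
By repeated squaring, 17^73 ≡ 2069 (mod 2337).
x_0 = 2069.
x_1 = 2069^2 mod 2337 = 1714.
x_2 = 1714^2 mod 2337 = 187.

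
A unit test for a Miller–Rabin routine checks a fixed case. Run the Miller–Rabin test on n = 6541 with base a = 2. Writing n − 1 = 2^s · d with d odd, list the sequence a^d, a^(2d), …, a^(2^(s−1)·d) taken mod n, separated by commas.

n − 1 = 6540 = 2^2 · 1635, so s = 2 and d = 1635.
x_0 = 2^1635 mod 6541 = 6418.
x_1 = 6418^2 mod 6541 = 2047.

6418, 2047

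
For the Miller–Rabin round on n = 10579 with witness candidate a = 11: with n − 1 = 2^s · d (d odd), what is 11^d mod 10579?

n − 1 = 10578 = 2^1 · 5289, so s = 1 and d = 5289.
Repeated squaring mod 10579: 11^1 ≡ 11, 11^2 ≡ 121, 11^4 ≡ 4062, 11^8 ≡ 7183, 11^16 ≡ 1706, 11^32 ≡ 1211, 11^64 ≡ 6619, 11^128 ≡ 3522, 11^256 ≡ 5896, 11^512 ≡ 222, 11^1024 ≡ 6968, 11^2048 ≡ 5993, 11^4096 ≡ 344.
5289 = 4096 + 1024 + 128 + 32 + 8 + 1, so 11^5289 ≡ 344·6968·3522·1211·7183·11 ≡ 9428 (mod 10579).

9428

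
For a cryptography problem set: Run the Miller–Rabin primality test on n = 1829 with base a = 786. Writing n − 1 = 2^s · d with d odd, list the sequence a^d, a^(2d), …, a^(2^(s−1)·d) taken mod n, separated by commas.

1687, 45

n − 1 = 1828 = 2^2 · 457, so s = 2 and d = 457.
x_0 = 786^457 mod 1829 = 1687.
x_1 = 1687^2 mod 1829 = 45.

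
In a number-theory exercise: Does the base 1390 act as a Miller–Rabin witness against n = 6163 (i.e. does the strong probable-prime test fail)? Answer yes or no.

no

n − 1 = 6162 = 2^1 · 3081, so s = 1 and d = 3081.
x_0 = 1390^3081 mod 6163 = 6162.
x_0 = 6162 ≡ −1, so 1390 is not a witness.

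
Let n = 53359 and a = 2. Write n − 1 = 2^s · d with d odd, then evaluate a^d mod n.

1

n − 1 = 53358 = 2^1 · 26679, so s = 1 and d = 26679.
Repeated squaring mod 53359: 2^1 ≡ 2, 2^2 ≡ 4, 2^4 ≡ 16, 2^8 ≡ 256, 2^16 ≡ 12177, 2^32 ≡ 48027, 2^64 ≡ 43236, 2^128 ≡ 25849, 2^256 ≡ 9403, 2^512 ≡ 546, 2^1024 ≡ 31321, 2^2048 ≡ 53185, 2^4096 ≡ 30276, 2^8192 ≡ 35274, 2^16384 ≡ 29914.
26679 = 16384 + 8192 + 2048 + 32 + 16 + 4 + 2 + 1, so 2^26679 ≡ 29914·35274·53185·48027·12177·16·4·2 ≡ 1 (mod 53359).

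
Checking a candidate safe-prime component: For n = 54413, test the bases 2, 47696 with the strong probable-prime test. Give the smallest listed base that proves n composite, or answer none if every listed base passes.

n − 1 = 54412 = 2^2 · 13603, so s = 2 and d = 13603.
Base 2: x_0 = 2^13603 mod 54413 = 5242. x_0 is neither 1 nor 54412, so continue squaring. x_1 = 5242^2 mod 54413 = 54412. x_1 ≡ −1, so 2 is not a witness.
Base 47696: x_0 = 47696^13603 mod 54413 = 49171. x_0 is neither 1 nor 54412, so continue squaring. x_1 = 49171^2 mod 54413 = 54412. x_1 ≡ −1, so 47696 is not a witness.
No listed base is a witness for 54413.

none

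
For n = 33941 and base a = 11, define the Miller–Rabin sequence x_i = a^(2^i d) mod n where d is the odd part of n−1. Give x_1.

33940

n − 1 = 33940 = 2^2 · 8485, so s = 2 and d = 8485.
By repeated squaring, 11^8485 ≡ 15773 (mod 33941).
x_0 = 15773.
x_1 = 15773^2 mod 33941 = 33940.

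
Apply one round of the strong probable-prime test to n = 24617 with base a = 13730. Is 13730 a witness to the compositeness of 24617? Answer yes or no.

no

n − 1 = 24616 = 2^3 · 3077, so s = 3 and d = 3077.
x_0 = 13730^3077 mod 24617 = 24616.
x_0 = 24616 ≡ −1, so 13730 is not a witness.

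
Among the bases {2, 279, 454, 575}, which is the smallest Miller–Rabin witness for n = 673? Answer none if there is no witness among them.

n − 1 = 672 = 2^5 · 21, so s = 5 and d = 21.
Base 2: x_0 = 2^21 mod 673 = 84. x_0 is neither 1 nor 672, so continue squaring. x_1 = 84^2 mod 673 = 326. x_2 = 326^2 mod 673 = 615. x_3 = 615^2 mod 673 = 672. x_3 ≡ −1, so 2 is not a witness.
Base 279: x_0 = 279^21 mod 673 = 402. x_0 is neither 1 nor 672, so continue squaring. x_1 = 402^2 mod 673 = 84. x_2 = 84^2 mod 673 = 326. x_3 = 326^2 mod 673 = 615. x_4 = 615^2 mod 673 = 672. x_4 ≡ −1, so 279 is not a witness.
Base 454: x_0 = 454^21 mod 673 = 347. x_0 is neither 1 nor 672, so continue squaring. x_1 = 347^2 mod 673 = 615. x_2 = 615^2 mod 673 = 672. x_2 ≡ −1, so 454 is not a witness.
Base 575: x_0 = 575^21 mod 673 = 209. x_0 is neither 1 nor 672, so continue squaring. x_1 = 209^2 mod 673 = 609. x_2 = 609^2 mod 673 = 58. x_3 = 58^2 mod 673 = 672. x_3 ≡ −1, so 575 is not a witness.
No listed base is a witness for 673.

none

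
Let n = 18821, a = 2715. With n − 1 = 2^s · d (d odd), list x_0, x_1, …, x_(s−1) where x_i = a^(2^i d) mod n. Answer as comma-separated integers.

n − 1 = 18820 = 2^2 · 4705, so s = 2 and d = 4705.
x_0 = 2715^4705 mod 18821 = 12981.
x_1 = 12981^2 mod 18821 = 1948.

12981, 1948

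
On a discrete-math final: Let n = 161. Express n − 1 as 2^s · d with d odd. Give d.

5

Halving: 160 → 80 → 40 → 20 → 10 → 5; 5 is odd.
So 160 = 2^5 · 5.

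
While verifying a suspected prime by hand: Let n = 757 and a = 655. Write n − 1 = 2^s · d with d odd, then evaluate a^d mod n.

n − 1 = 756 = 2^2 · 189, so s = 2 and d = 189.
By repeated squaring, 655^189 ≡ 670 (mod 757).

670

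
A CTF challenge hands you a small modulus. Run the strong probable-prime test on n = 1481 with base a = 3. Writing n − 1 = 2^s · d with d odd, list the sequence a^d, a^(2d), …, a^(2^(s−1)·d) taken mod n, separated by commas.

826, 1016, 1480

n − 1 = 1480 = 2^3 · 185, so s = 3 and d = 185.
x_0 = 3^185 mod 1481 = 826.
x_1 = 826^2 mod 1481 = 1016.
x_2 = 1016^2 mod 1481 = 1480.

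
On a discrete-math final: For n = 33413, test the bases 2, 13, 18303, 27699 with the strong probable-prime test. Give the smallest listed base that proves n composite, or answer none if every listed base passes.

n − 1 = 33412 = 2^2 · 8353, so s = 2 and d = 8353.
Base 2: x_0 = 2^8353 mod 33413 = 19644. x_0 is neither 1 nor 33412, so continue squaring. x_1 = 19644^2 mod 33413 = 33412. x_1 ≡ −1, so 2 is not a witness.
Base 13: x_0 = 13^8353 mod 33413 = 1. x_0 = 1, so 13 is not a witness.
Base 18303: x_0 = 18303^8353 mod 33413 = 1. x_0 = 1, so 18303 is not a witness.
Base 27699: x_0 = 27699^8353 mod 33413 = 33412. x_0 = 33412 ≡ −1, so 27699 is not a witness.
No listed base is a witness for 33413.

none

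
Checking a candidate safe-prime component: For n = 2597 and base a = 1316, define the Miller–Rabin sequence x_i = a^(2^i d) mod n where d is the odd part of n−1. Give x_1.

n − 1 = 2596 = 2^2 · 649, so s = 2 and d = 649.
x_0 = 1316^649 mod 2597 = 1372.
x_1 = 1372^2 mod 2597 = 2156.

2156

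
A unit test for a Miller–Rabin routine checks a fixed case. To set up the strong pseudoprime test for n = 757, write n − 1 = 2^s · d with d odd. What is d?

Halving: 756 → 378 → 189; 189 is odd.
So 756 = 2^2 · 189.

189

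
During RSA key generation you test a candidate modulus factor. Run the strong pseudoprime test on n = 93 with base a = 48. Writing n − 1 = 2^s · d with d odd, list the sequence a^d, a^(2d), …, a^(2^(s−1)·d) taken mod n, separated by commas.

n − 1 = 92 = 2^2 · 23, so s = 2 and d = 23.
x_0 = 48^23 mod 93 = 75.
x_1 = 75^2 mod 93 = 45.

75, 45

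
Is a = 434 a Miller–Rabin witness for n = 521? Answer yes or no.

n − 1 = 520 = 2^3 · 65, so s = 3 and d = 65.
x_0 = 434^65 mod 521 = 206.
x_0 is neither 1 nor 520, so continue squaring.
x_1 = 206^2 mod 521 = 235.
x_2 = 235^2 mod 521 = 520.
x_2 ≡ −1, so 434 is not a witness.

no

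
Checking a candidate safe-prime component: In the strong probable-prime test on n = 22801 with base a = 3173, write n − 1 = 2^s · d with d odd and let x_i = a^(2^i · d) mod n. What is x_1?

5135

n − 1 = 22800 = 2^4 · 1425, so s = 4 and d = 1425.
Repeated squaring mod 22801: 3173^1 ≡ 3173, 3173^2 ≡ 12688, 3173^4 ≡ 10284, 3173^8 ≡ 9618, 3173^16 ≡ 2267, 3173^32 ≡ 9064, 3173^64 ≡ 4093, 3173^128 ≡ 16715, 3173^256 ≡ 10572, 3173^512 ≡ 19483, 3173^1024 ≡ 19042.
1425 = 1024 + 256 + 128 + 16 + 1, so 3173^1425 ≡ 19042·10572·16715·2267·3173 ≡ 2568 (mod 22801).
x_0 = 2568.
x_1 = 2568^2 mod 22801 = 5135.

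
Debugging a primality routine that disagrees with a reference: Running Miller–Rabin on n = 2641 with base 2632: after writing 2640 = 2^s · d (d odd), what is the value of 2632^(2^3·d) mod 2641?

n − 1 = 2640 = 2^4 · 165, so s = 4 and d = 165.
x_0 = 2632^165 mod 2641 = 2577.
x_1 = 2577^2 mod 2641 = 1455.
x_2 = 1455^2 mod 2641 = 1584.
x_3 = 1584^2 mod 2641 = 106.

106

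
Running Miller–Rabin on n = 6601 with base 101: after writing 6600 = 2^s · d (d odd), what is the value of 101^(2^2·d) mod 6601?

4509

n − 1 = 6600 = 2^3 · 825, so s = 3 and d = 825.
x_0 = 101^825 mod 6601 = 4647.
x_1 = 4647^2 mod 6601 = 2738.
x_2 = 2738^2 mod 6601 = 4509.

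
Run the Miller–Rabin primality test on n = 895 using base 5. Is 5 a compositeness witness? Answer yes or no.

n − 1 = 894 = 2^1 · 447, so s = 1 and d = 447.
x_0 = 5^447 mod 895 = 25.
x_0 ∉ {1, 894} and s = 1, so 5 is a Miller–Rabin witness and 895 is composite.

yes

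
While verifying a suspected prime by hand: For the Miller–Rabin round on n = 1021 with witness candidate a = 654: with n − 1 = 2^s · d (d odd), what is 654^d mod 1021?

n − 1 = 1020 = 2^2 · 255, so s = 2 and d = 255.
By repeated squaring, 654^255 ≡ 1 (mod 1021).

1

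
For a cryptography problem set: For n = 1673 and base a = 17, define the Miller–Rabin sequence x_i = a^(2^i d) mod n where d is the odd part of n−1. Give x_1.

n − 1 = 1672 = 2^3 · 209, so s = 3 and d = 209.
x_0 = 17^209 mod 1673 = 1020.
x_1 = 1020^2 mod 1673 = 1467.

1467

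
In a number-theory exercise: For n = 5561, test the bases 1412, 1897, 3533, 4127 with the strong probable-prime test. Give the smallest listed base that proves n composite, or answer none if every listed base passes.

1412

n − 1 = 5560 = 2^3 · 695, so s = 3 and d = 695.
Base 1412: x_0 = 1412^695 mod 5561 = 4732. x_0 is neither 1 nor 5560, so continue squaring. x_1 = 4732^2 mod 5561 = 3238. x_2 = 3238^2 mod 5561 = 2159. Reached i = s−1 = 2 without hitting −1: 1412 is a Miller–Rabin witness and 5561 is composite.
Base 1897: x_0 = 1897^695 mod 5561 = 3188. x_0 is neither 1 nor 5560, so continue squaring. x_1 = 3188^2 mod 5561 = 3397. x_2 = 3397^2 mod 5561 = 534. Reached i = s−1 = 2 without hitting −1: 1897 is a Miller–Rabin witness and 5561 is composite.
Base 3533: x_0 = 3533^695 mod 5561 = 2669. x_0 is neither 1 nor 5560, so continue squaring. x_1 = 2669^2 mod 5561 = 5481. x_2 = 5481^2 mod 5561 = 839. Reached i = s−1 = 2 without hitting −1: 3533 is a Miller–Rabin witness and 5561 is composite.
Base 4127: x_0 = 4127^695 mod 5561 = 5486. x_0 is neither 1 nor 5560, so continue squaring. x_1 = 5486^2 mod 5561 = 64. x_2 = 64^2 mod 5561 = 4096. Reached i = s−1 = 2 without hitting −1: 4127 is a Miller–Rabin witness and 5561 is composite.
The smallest witness among the given bases is 1412.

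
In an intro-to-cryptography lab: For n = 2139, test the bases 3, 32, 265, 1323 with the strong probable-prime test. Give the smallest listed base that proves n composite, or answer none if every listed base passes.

3

n − 1 = 2138 = 2^1 · 1069, so s = 1 and d = 1069.
Base 3: x_0 = 3^1069 mod 2139 = 1872. x_0 ∉ {1, 2138} and s = 1, so 3 is a Miller–Rabin witness and 2139 is composite.
Base 32: x_0 = 32^1069 mod 2139 = 311. x_0 ∉ {1, 2138} and s = 1, so 32 is a Miller–Rabin witness and 2139 is composite.
Base 265: x_0 = 265^1069 mod 2139 = 1915. x_0 ∉ {1, 2138} and s = 1, so 265 is a Miller–Rabin witness and 2139 is composite.
Base 1323: x_0 = 1323^1069 mod 2139 = 75. x_0 ∉ {1, 2138} and s = 1, so 1323 is a Miller–Rabin witness and 2139 is composite.
The smallest witness among the given bases is 3.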